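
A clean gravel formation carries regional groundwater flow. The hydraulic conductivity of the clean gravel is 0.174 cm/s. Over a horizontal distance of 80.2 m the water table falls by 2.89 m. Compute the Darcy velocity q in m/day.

5.42

Convert K: 0.174 cm/s × 864 = 150.3 m/day.
Hydraulic gradient i = Δh / L = 2.89 / 80.2 = 0.03603.
Specific discharge q = K · i = 150.3 × 0.03603 = 5.417 m/day.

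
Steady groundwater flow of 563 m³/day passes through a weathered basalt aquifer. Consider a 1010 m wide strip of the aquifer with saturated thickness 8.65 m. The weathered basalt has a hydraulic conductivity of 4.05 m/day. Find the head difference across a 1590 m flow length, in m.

Cross-sectional area A = 1010 × 8.65 = 8736 m².
From Q = K·A·i, i = Q / (K·A) = 563 / (4.050 × 8736) = 0.01591.
Head loss Δh = i · L = 0.01591 × 1590 = 25.30 m.

25.3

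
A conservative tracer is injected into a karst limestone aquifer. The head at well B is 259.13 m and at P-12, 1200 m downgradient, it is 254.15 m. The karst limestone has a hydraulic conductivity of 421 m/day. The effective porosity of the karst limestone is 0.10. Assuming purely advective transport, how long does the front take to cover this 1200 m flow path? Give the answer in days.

68.7

Hydraulic gradient i = (259.13 − 254.15) / 1200 = 4.98 / 1200 = 0.004150.
Darcy flux q = K · i = 421.0 × 0.004150 = 1.747 m/day.
Seepage velocity v = q / n_e = 1.747 / 0.10 = 17.47 m/day.
Travel time t = L / v = 1200 / 17.47 = 68.68 days.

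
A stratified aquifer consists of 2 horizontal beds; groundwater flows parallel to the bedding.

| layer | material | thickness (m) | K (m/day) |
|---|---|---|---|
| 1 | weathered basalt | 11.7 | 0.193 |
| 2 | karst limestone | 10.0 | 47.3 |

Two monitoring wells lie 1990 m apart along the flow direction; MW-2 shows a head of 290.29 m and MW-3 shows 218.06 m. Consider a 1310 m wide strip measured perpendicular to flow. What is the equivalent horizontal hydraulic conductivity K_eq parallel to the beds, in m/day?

21.9

Flow is parallel to layering, so each bed carries its own Darcy discharge and the transmissivities add.
Σ(K_i·b_i) = 0.193×11.7 + 47.3×10.0 = 475.3 m²/day.
Total thickness b = 21.70 m, so K_eq = Σ(K_i·b_i)/b = 21.90 m/day.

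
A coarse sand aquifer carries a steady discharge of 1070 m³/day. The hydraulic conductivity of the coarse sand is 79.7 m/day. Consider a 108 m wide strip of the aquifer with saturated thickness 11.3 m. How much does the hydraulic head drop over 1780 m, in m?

19.6

Cross-sectional area A = 108 × 11.3 = 1220 m².
From Q = K·A·i, i = Q / (K·A) = 1070 / (79.70 × 1220) = 0.01100.
Head loss Δh = i · L = 0.01100 × 1780 = 19.58 m.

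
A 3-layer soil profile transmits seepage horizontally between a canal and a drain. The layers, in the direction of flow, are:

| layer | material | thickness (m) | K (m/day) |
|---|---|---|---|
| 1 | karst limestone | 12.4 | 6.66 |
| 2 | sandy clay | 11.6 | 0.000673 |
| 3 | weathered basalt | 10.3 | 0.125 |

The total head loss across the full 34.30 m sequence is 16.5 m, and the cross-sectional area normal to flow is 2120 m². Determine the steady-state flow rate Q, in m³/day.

2.02

Flow is perpendicular to layering, so the layers act in series and the equivalent K is the thickness-weighted harmonic mean.
Total thickness L = 12.4 + 11.6 + 10.3 = 34.30 m.
Σ(b_i/K_i) = 12.4/6.66 + 11.6/0.000673 + 10.3/0.125 = 17321 d.
K_eq = L / Σ(b_i/K_i) = 34.30 / 17321 = 0.001980 m/day.
Q = K_eq · A · (Δh/L) = 0.001980 × 2120 × (16.5/34.30) = 2.020 m³/day.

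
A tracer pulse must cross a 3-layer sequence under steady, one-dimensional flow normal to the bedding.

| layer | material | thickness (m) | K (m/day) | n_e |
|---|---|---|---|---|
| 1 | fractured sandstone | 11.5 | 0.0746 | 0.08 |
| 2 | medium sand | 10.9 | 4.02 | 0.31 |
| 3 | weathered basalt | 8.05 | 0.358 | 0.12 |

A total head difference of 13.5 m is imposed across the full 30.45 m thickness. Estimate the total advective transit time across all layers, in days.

With flow normal to the layers, continuity requires the same specific discharge q through every layer.
Σ(b_i/K_i) = 11.5/0.0746 + 10.9/4.02 + 8.05/0.358 = 179.4 d.
q = Δh / Σ(b_i/K_i) = 13.5 / 179.4 = 0.07527 m/day.
In each layer the seepage velocity is v_i = q/n_i, so the layer transit time is t_i = b_i·n_i / q:
  layer 1 (fractured sandstone): t_1 = 11.5 × 0.08 / 0.07527 = 12.22 d
  layer 2 (medium sand): t_2 = 10.9 × 0.31 / 0.07527 = 44.89 d
  layer 3 (weathered basalt): t_3 = 8.05 × 0.12 / 0.07527 = 12.83 d
Total t = Σ t_i = 69.95 days.

69.9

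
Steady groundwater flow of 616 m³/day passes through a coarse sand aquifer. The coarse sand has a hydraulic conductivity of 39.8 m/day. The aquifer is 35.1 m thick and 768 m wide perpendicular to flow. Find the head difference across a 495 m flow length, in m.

0.284

Cross-sectional area A = 768 × 35.1 = 26957 m².
From Q = K·A·i, i = Q / (K·A) = 616 / (39.80 × 26957) = 0.0005742.
Head loss Δh = i · L = 0.0005742 × 495 = 0.2842 m.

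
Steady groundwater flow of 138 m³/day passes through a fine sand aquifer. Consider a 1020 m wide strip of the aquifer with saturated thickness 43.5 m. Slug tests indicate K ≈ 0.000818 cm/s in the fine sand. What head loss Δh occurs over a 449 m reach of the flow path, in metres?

Convert K: 0.000818 cm/s × 864 = 0.7068 m/day.
Cross-sectional area A = 1020 × 43.5 = 44370 m².
From Q = K·A·i, i = Q / (K·A) = 138 / (0.7068 × 44370) = 0.004401.
Head loss Δh = i · L = 0.004401 × 449 = 1.976 m.

1.98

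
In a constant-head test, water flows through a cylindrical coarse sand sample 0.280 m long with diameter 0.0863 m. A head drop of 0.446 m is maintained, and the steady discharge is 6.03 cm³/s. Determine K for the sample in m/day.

55.9

Cross-sectional area A = π·(d/2)² = π × (0.0863/2)² = 0.005849 m².
Convert discharge: 6.03 cm³/s = 6.030e-06 m³/s.
Darcy's law rearranged: K = Q·L / (A·Δh) = 6.030e-06 × 0.280 / (0.005849 × 0.446) = 0.0006472 m/s = 55.92 m/day.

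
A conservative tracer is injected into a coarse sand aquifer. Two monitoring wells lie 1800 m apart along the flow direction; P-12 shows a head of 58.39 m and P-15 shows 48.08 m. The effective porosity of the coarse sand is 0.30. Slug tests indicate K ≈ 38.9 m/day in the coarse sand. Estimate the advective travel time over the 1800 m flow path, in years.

6.64

Hydraulic gradient i = (58.39 − 48.08) / 1800 = 10.31 / 1800 = 0.005728.
Darcy flux q = K · i = 38.90 × 0.005728 = 0.2228 m/day.
Seepage velocity v = q / n_e = 0.2228 / 0.30 = 0.7427 m/day.
Travel time t = L / v = 1800 / 0.7427 = 2424 days = 6.635 years.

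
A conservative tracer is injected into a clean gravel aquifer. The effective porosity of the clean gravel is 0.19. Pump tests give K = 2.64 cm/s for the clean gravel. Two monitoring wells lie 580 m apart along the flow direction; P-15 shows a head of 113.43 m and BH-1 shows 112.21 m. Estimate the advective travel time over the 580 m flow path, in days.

Convert K: 2.64 cm/s × 864 = 2281 m/day.
Hydraulic gradient i = (113.43 − 112.21) / 580 = 1.22 / 580 = 0.002103.
Darcy flux q = K · i = 2281 × 0.002103 = 4.798 m/day.
Seepage velocity v = q / n_e = 4.798 / 0.19 = 25.25 m/day.
Travel time t = L / v = 580 / 25.25 = 22.97 days.

23.0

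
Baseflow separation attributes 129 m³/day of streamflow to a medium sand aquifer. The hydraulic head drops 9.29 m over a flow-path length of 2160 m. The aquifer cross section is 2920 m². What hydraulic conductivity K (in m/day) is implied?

10.3

Hydraulic gradient i = Δh / L = 9.29 / 2160 = 0.004301.
From Q = K·A·i, K = Q / (A·i) = 129 / (2920 × 0.004301) = 10.27 m/day.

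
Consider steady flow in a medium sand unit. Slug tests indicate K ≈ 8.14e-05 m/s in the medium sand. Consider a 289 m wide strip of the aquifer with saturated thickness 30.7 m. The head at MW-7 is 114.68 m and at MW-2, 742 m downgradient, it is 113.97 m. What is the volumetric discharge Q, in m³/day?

59.7

Convert K: 8.14e-05 m/s × 86400 = 7.033 m/day.
Cross-sectional area A = 289 × 30.7 = 8872 m².
Hydraulic gradient i = (114.68 − 113.97) / 742 = 0.71 / 742 = 0.0009569.
Darcy's law: Q = K · A · i = 7.033 × 8872 × 0.0009569 = 59.71 m³/day.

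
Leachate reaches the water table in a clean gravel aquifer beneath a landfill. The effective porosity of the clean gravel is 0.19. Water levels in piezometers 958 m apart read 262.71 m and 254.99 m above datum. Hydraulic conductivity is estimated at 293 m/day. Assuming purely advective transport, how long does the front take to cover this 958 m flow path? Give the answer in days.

77.1

Hydraulic gradient i = (262.71 − 254.99) / 958 = 7.72 / 958 = 0.008058.
Darcy flux q = K · i = 293.0 × 0.008058 = 2.361 m/day.
Seepage velocity v = q / n_e = 2.361 / 0.19 = 12.43 m/day.
Travel time t = L / v = 958 / 12.43 = 77.09 days.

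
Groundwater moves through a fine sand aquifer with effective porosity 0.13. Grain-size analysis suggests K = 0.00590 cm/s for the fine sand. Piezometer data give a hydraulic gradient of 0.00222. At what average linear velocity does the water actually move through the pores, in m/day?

0.0871

Convert K: 0.00590 cm/s × 864 = 5.098 m/day.
Hydraulic gradient i = 0.00222.
Darcy flux q = K · i = 5.098 × 0.002220 = 0.01132 m/day.
Seepage velocity v = q / n_e = 0.01132 / 0.13 = 0.08705 m/day.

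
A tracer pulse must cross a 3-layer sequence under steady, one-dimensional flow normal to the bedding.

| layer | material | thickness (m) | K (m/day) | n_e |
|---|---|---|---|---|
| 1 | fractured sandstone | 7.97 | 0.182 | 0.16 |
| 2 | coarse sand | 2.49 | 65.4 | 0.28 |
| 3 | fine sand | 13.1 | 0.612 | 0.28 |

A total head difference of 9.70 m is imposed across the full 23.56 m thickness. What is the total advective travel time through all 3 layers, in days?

With flow normal to the layers, continuity requires the same specific discharge q through every layer.
Σ(b_i/K_i) = 7.97/0.182 + 2.49/65.4 + 13.1/0.612 = 65.23 d.
q = Δh / Σ(b_i/K_i) = 9.70 / 65.23 = 0.1487 m/day.
In each layer the seepage velocity is v_i = q/n_i, so the layer transit time is t_i = b_i·n_i / q:
  layer 1 (fractured sandstone): t_1 = 7.97 × 0.16 / 0.1487 = 8.576 d
  layer 2 (coarse sand): t_2 = 2.49 × 0.28 / 0.1487 = 4.689 d
  layer 3 (fine sand): t_3 = 13.1 × 0.28 / 0.1487 = 24.67 d
Total t = Σ t_i = 37.93 days.

37.9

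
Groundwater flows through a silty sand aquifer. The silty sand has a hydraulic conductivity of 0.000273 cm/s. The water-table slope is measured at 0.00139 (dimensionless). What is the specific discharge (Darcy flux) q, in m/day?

Convert K: 0.000273 cm/s × 864 = 0.2359 m/day.
Hydraulic gradient i = 0.00139.
Specific discharge q = K · i = 0.2359 × 0.001390 = 0.0003279 m/day.

0.000328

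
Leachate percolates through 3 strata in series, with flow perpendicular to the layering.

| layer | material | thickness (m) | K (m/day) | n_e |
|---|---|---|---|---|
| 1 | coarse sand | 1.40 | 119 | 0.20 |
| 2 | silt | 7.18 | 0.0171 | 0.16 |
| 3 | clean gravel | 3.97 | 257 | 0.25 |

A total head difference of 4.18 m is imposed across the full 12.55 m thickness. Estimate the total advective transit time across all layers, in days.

With flow normal to the layers, continuity requires the same specific discharge q through every layer.
Σ(b_i/K_i) = 1.40/119 + 7.18/0.0171 + 3.97/257 = 419.9 d.
q = Δh / Σ(b_i/K_i) = 4.18 / 419.9 = 0.009955 m/day.
In each layer the seepage velocity is v_i = q/n_i, so the layer transit time is t_i = b_i·n_i / q:
  layer 1 (coarse sand): t_1 = 1.40 × 0.20 / 0.009955 = 28.13 d
  layer 2 (silt): t_2 = 7.18 × 0.16 / 0.009955 = 115.4 d
  layer 3 (clean gravel): t_3 = 3.97 × 0.25 / 0.009955 = 99.70 d
Total t = Σ t_i = 243.2 days.

243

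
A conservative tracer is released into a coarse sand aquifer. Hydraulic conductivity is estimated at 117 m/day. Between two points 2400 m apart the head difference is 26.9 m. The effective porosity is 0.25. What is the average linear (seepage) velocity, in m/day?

5.25

Hydraulic gradient i = Δh / L = 26.9 / 2400 = 0.01121.
Darcy flux q = K · i = 117.0 × 0.01121 = 1.311 m/day.
Seepage velocity v = q / n_e = 1.311 / 0.25 = 5.245 m/day.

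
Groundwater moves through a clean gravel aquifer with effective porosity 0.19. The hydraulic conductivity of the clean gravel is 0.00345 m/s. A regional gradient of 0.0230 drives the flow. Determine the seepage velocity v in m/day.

36.1

Convert K: 0.00345 m/s × 86400 = 298.1 m/day.
Hydraulic gradient i = 0.0230.
Darcy flux q = K · i = 298.1 × 0.02300 = 6.856 m/day.
Seepage velocity v = q / n_e = 6.856 / 0.19 = 36.08 m/day.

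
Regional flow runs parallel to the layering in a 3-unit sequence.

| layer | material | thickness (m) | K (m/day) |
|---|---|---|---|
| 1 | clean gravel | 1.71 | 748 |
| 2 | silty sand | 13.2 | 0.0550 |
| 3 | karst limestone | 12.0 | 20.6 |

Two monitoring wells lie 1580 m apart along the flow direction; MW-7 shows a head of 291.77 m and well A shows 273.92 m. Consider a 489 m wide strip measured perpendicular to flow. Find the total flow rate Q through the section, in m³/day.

8440

Flow is parallel to layering, so each bed carries its own Darcy discharge and the transmissivities add.
Σ(K_i·b_i) = 748×1.71 + 0.0550×13.2 + 20.6×12.0 = 1527 m²/day.
Hydraulic gradient i = (291.77 − 273.92) / 1580 = 17.85 / 1580 = 0.01130.
Q = Σ(K_i·b_i) · W · i = 1527 × 489 × 0.01130 = 8436 m³/day.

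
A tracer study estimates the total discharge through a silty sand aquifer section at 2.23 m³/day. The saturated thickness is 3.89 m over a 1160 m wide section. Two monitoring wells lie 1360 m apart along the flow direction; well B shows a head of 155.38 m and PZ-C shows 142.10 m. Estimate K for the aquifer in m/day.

0.0506

Cross-sectional area A = 1160 × 3.89 = 4512 m².
Hydraulic gradient i = (155.38 − 142.10) / 1360 = 13.28 / 1360 = 0.009765.
From Q = K·A·i, K = Q / (A·i) = 2.23 / (4512 × 0.009765) = 0.05061 m/day.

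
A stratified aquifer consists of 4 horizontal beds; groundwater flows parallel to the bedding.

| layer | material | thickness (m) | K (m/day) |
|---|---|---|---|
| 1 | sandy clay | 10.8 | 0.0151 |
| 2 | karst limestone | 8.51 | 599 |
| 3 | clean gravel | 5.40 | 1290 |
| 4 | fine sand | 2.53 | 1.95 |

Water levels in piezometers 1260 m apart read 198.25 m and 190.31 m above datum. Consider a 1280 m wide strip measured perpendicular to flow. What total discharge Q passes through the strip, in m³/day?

Flow is parallel to layering, so each bed carries its own Darcy discharge and the transmissivities add.
Σ(K_i·b_i) = 0.0151×10.8 + 599×8.51 + 1290×5.40 + 1.95×2.53 = 12069 m²/day.
Hydraulic gradient i = (198.25 − 190.31) / 1260 = 7.94 / 1260 = 0.006302.
Q = Σ(K_i·b_i) · W · i = 12069 × 1280 × 0.006302 = 97346 m³/day.

97300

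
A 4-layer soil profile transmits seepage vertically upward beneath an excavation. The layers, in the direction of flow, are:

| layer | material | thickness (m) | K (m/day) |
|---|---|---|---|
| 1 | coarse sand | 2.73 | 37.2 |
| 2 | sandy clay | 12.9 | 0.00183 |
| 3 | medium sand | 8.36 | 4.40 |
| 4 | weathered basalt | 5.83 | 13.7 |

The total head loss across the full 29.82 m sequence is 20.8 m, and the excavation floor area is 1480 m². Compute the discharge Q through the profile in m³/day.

Flow is perpendicular to layering, so the layers act in series and the equivalent K is the thickness-weighted harmonic mean.
Total thickness L = 2.73 + 12.9 + 8.36 + 5.83 = 29.82 m.
Σ(b_i/K_i) = 2.73/37.2 + 12.9/0.00183 + 8.36/4.40 + 5.83/13.7 = 7052 d.
K_eq = L / Σ(b_i/K_i) = 29.82 / 7052 = 0.004229 m/day.
Q = K_eq · A · (Δh/L) = 0.004229 × 1480 × (20.8/29.82) = 4.366 m³/day.

4.37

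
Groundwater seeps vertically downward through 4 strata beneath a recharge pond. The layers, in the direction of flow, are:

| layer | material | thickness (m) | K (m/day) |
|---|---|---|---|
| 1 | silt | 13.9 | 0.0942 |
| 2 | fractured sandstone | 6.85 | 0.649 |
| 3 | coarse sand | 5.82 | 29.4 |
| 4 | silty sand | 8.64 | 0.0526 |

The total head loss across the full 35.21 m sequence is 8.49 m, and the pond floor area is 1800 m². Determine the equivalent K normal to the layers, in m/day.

0.109

Flow is perpendicular to layering, so the layers act in series and the equivalent K is the thickness-weighted harmonic mean.
Total thickness L = 13.9 + 6.85 + 5.82 + 8.64 = 35.21 m.
Σ(b_i/K_i) = 13.9/0.0942 + 6.85/0.649 + 5.82/29.4 + 8.64/0.0526 = 322.6 d.
K_eq = L / Σ(b_i/K_i) = 35.21 / 322.6 = 0.1092 m/day.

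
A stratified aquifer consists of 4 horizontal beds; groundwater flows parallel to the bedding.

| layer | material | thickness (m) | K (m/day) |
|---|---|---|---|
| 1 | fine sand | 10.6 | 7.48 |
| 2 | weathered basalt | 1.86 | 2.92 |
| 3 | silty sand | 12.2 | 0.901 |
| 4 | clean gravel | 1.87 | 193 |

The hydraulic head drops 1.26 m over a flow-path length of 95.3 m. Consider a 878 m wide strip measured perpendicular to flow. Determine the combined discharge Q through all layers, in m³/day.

5300

Flow is parallel to layering, so each bed carries its own Darcy discharge and the transmissivities add.
Σ(K_i·b_i) = 7.48×10.6 + 2.92×1.86 + 0.901×12.2 + 193×1.87 = 456.6 m²/day.
Hydraulic gradient i = Δh / L = 1.26 / 95.3 = 0.01322.
Q = Σ(K_i·b_i) · W · i = 456.6 × 878 × 0.01322 = 5301 m³/day.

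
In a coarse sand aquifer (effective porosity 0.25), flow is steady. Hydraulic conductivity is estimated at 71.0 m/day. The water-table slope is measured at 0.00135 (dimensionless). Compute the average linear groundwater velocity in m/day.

0.383

Hydraulic gradient i = 0.00135.
Darcy flux q = K · i = 71.00 × 0.001350 = 0.09585 m/day.
Seepage velocity v = q / n_e = 0.09585 / 0.25 = 0.3834 m/day.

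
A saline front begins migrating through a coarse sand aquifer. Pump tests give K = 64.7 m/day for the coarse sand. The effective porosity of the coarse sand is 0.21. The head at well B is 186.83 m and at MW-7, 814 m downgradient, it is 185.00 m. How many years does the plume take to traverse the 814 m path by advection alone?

3.22

Hydraulic gradient i = (186.83 − 185.00) / 814 = 1.83 / 814 = 0.002248.
Darcy flux q = K · i = 64.70 × 0.002248 = 0.1455 m/day.
Seepage velocity v = q / n_e = 0.1455 / 0.21 = 0.6926 m/day.
Travel time t = L / v = 814 / 0.6926 = 1175 days = 3.218 years.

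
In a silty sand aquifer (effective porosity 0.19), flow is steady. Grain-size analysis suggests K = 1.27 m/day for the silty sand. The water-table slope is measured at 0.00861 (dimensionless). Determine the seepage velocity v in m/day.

0.0576

Hydraulic gradient i = 0.00861.
Darcy flux q = K · i = 1.270 × 0.008610 = 0.01093 m/day.
Seepage velocity v = q / n_e = 0.01093 / 0.19 = 0.05755 m/day.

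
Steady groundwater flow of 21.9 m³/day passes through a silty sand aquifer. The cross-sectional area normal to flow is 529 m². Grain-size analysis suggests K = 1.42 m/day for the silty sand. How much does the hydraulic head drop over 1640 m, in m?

From Q = K·A·i, i = Q / (K·A) = 21.9 / (1.420 × 529.0) = 0.02915.
Head loss Δh = i · L = 0.02915 × 1640 = 47.81 m.

47.8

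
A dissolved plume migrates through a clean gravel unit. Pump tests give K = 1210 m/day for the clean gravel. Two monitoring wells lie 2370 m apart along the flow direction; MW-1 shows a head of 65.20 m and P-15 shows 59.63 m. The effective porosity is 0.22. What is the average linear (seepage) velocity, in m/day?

12.9

Hydraulic gradient i = (65.20 − 59.63) / 2370 = 5.57 / 2370 = 0.002350.
Darcy flux q = K · i = 1210 × 0.002350 = 2.844 m/day.
Seepage velocity v = q / n_e = 2.844 / 0.22 = 12.93 m/day.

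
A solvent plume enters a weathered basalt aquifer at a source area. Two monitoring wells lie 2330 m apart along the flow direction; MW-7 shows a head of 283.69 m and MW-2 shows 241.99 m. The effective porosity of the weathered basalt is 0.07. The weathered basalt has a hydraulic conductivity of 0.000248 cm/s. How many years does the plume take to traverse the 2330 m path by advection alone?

116

Convert K: 0.000248 cm/s × 864 = 0.2143 m/day.
Hydraulic gradient i = (283.69 − 241.99) / 2330 = 41.7 / 2330 = 0.01790.
Darcy flux q = K · i = 0.2143 × 0.01790 = 0.003835 m/day.
Seepage velocity v = q / n_e = 0.003835 / 0.07 = 0.05478 m/day.
Travel time t = L / v = 2330 / 0.05478 = 42531 days = 116.4 years.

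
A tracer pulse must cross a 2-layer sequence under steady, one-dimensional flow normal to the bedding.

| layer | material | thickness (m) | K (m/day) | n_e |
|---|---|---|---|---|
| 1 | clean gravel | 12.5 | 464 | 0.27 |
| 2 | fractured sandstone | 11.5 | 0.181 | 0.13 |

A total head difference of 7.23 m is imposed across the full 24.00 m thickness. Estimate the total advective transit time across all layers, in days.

With flow normal to the layers, continuity requires the same specific discharge q through every layer.
Σ(b_i/K_i) = 12.5/464 + 11.5/0.181 = 63.56 d.
q = Δh / Σ(b_i/K_i) = 7.23 / 63.56 = 0.1137 m/day.
In each layer the seepage velocity is v_i = q/n_i, so the layer transit time is t_i = b_i·n_i / q:
  layer 1 (clean gravel): t_1 = 12.5 × 0.27 / 0.1137 = 29.67 d
  layer 2 (fractured sandstone): t_2 = 11.5 × 0.13 / 0.1137 = 13.14 d
Total t = Σ t_i = 42.81 days.

42.8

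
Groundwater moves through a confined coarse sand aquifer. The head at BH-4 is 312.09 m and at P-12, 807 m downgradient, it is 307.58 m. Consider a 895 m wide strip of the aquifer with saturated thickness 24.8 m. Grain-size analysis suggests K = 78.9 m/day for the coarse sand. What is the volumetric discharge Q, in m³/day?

Cross-sectional area A = 895 × 24.8 = 22196 m².
Hydraulic gradient i = (312.09 − 307.58) / 807 = 4.51 / 807 = 0.005589.
Darcy's law: Q = K · A · i = 78.90 × 22196 × 0.005589 = 9787 m³/day.

9790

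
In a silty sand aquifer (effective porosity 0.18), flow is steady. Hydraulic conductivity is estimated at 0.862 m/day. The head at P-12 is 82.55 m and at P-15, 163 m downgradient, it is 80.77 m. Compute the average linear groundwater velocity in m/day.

0.0523

Hydraulic gradient i = (82.55 − 80.77) / 163 = 1.78 / 163 = 0.01092.
Darcy flux q = K · i = 0.8620 × 0.01092 = 0.009413 m/day.
Seepage velocity v = q / n_e = 0.009413 / 0.18 = 0.05230 m/day.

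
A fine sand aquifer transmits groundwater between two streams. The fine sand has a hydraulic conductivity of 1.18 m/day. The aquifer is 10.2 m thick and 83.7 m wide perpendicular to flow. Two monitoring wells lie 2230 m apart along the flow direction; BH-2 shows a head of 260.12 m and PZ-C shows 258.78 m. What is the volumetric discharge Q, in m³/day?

Cross-sectional area A = 83.7 × 10.2 = 853.7 m².
Hydraulic gradient i = (260.12 − 258.78) / 2230 = 1.34 / 2230 = 0.0006009.
Darcy's law: Q = K · A · i = 1.180 × 853.7 × 0.0006009 = 0.6054 m³/day.

0.605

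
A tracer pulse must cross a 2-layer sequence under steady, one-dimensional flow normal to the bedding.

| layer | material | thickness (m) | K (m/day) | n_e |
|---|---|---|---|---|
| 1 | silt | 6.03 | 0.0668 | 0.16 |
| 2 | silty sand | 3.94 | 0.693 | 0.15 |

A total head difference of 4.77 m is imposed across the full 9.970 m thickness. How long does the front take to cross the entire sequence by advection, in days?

31.3

With flow normal to the layers, continuity requires the same specific discharge q through every layer.
Σ(b_i/K_i) = 6.03/0.0668 + 3.94/0.693 = 95.95 d.
q = Δh / Σ(b_i/K_i) = 4.77 / 95.95 = 0.04971 m/day.
In each layer the seepage velocity is v_i = q/n_i, so the layer transit time is t_i = b_i·n_i / q:
  layer 1 (silt): t_1 = 6.03 × 0.16 / 0.04971 = 19.41 d
  layer 2 (silty sand): t_2 = 3.94 × 0.15 / 0.04971 = 11.89 d
Total t = Σ t_i = 31.30 days.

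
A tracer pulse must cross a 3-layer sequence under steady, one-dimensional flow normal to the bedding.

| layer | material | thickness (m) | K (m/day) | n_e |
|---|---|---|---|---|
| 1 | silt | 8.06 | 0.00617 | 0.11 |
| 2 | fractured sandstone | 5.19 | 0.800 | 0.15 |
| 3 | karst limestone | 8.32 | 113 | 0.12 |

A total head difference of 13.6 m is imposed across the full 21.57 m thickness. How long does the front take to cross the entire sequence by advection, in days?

257

With flow normal to the layers, continuity requires the same specific discharge q through every layer.
Σ(b_i/K_i) = 8.06/0.00617 + 5.19/0.800 + 8.32/113 = 1313 d.
q = Δh / Σ(b_i/K_i) = 13.6 / 1313 = 0.01036 m/day.
In each layer the seepage velocity is v_i = q/n_i, so the layer transit time is t_i = b_i·n_i / q:
  layer 1 (silt): t_1 = 8.06 × 0.11 / 0.01036 = 85.59 d
  layer 2 (fractured sandstone): t_2 = 5.19 × 0.15 / 0.01036 = 75.15 d
  layer 3 (karst limestone): t_3 = 8.32 × 0.12 / 0.01036 = 96.38 d
Total t = Σ t_i = 257.1 days.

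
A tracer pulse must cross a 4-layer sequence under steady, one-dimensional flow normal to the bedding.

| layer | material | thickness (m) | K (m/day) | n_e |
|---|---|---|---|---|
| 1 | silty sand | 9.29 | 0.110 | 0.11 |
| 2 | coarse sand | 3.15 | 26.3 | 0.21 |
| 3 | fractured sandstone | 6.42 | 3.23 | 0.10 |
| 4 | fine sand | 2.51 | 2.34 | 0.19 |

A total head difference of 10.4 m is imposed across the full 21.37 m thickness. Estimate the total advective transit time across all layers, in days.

With flow normal to the layers, continuity requires the same specific discharge q through every layer.
Σ(b_i/K_i) = 9.29/0.110 + 3.15/26.3 + 6.42/3.23 + 2.51/2.34 = 87.63 d.
q = Δh / Σ(b_i/K_i) = 10.4 / 87.63 = 0.1187 m/day.
In each layer the seepage velocity is v_i = q/n_i, so the layer transit time is t_i = b_i·n_i / q:
  layer 1 (silty sand): t_1 = 9.29 × 0.11 / 0.1187 = 8.611 d
  layer 2 (coarse sand): t_2 = 3.15 × 0.21 / 0.1187 = 5.574 d
  layer 3 (fractured sandstone): t_3 = 6.42 × 0.10 / 0.1187 = 5.410 d
  layer 4 (fine sand): t_4 = 2.51 × 0.19 / 0.1187 = 4.019 d
Total t = Σ t_i = 23.61 days.

23.6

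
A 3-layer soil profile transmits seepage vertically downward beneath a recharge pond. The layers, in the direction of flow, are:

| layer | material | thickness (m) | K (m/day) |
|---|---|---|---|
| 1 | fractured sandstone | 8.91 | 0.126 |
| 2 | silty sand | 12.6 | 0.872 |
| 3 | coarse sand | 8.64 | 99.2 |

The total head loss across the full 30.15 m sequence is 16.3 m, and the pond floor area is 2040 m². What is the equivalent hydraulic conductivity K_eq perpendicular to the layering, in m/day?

Flow is perpendicular to layering, so the layers act in series and the equivalent K is the thickness-weighted harmonic mean.
Total thickness L = 8.91 + 12.6 + 8.64 = 30.15 m.
Σ(b_i/K_i) = 8.91/0.126 + 12.6/0.872 + 8.64/99.2 = 85.25 d.
K_eq = L / Σ(b_i/K_i) = 30.15 / 85.25 = 0.3537 m/day.

0.354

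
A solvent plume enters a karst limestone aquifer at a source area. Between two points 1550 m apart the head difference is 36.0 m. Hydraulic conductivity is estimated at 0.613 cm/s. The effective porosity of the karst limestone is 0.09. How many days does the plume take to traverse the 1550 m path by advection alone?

Convert K: 0.613 cm/s × 864 = 529.6 m/day.
Hydraulic gradient i = Δh / L = 36.0 / 1550 = 0.02323.
Darcy flux q = K · i = 529.6 × 0.02323 = 12.30 m/day.
Seepage velocity v = q / n_e = 12.30 / 0.09 = 136.7 m/day.
Travel time t = L / v = 1550 / 136.7 = 11.34 days.

11.3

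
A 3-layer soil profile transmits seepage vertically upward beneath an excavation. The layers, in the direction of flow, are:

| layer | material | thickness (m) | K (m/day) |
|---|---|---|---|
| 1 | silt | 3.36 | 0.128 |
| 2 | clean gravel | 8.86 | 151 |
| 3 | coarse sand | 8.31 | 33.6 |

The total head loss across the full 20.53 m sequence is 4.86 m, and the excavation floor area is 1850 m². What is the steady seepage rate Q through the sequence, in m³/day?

339

Flow is perpendicular to layering, so the layers act in series and the equivalent K is the thickness-weighted harmonic mean.
Total thickness L = 3.36 + 8.86 + 8.31 = 20.53 m.
Σ(b_i/K_i) = 3.36/0.128 + 8.86/151 + 8.31/33.6 = 26.56 d.
K_eq = L / Σ(b_i/K_i) = 20.53 / 26.56 = 0.7731 m/day.
Q = K_eq · A · (Δh/L) = 0.7731 × 1850 × (4.86/20.53) = 338.6 m³/day.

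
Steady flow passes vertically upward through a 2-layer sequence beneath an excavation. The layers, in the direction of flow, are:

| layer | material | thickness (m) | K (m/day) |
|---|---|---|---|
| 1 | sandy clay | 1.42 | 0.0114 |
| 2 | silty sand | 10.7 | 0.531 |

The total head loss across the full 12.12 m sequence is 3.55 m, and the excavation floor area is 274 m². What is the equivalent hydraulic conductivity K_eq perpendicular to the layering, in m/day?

Flow is perpendicular to layering, so the layers act in series and the equivalent K is the thickness-weighted harmonic mean.
Total thickness L = 1.42 + 10.7 = 12.12 m.
Σ(b_i/K_i) = 1.42/0.0114 + 10.7/0.531 = 144.7 d.
K_eq = L / Σ(b_i/K_i) = 12.12 / 144.7 = 0.08375 m/day.

0.0838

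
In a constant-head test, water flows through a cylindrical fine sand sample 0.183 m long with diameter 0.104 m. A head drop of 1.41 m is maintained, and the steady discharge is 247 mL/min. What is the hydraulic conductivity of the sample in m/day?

5.43

Cross-sectional area A = π·(d/2)² = π × (0.104/2)² = 0.008495 m².
Convert discharge: 247 mL/min = 4.117e-06 m³/s.
Darcy's law rearranged: K = Q·L / (A·Δh) = 4.117e-06 × 0.183 / (0.008495 × 1.41) = 6.290e-05 m/s = 5.434 m/day.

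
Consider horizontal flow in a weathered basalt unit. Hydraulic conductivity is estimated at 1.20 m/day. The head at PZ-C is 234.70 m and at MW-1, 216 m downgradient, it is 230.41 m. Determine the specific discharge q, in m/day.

Hydraulic gradient i = (234.70 − 230.41) / 216 = 4.29 / 216 = 0.01986.
Specific discharge q = K · i = 1.200 × 0.01986 = 0.02383 m/day.

0.0238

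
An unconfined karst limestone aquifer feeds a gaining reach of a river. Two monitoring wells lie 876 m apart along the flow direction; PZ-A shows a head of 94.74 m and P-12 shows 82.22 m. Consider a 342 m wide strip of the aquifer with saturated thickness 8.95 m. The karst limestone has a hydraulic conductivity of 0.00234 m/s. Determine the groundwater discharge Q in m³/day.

8840

Convert K: 0.00234 m/s × 86400 = 202.2 m/day.
Cross-sectional area A = 342 × 8.95 = 3061 m².
Hydraulic gradient i = (94.74 − 82.22) / 876 = 12.52 / 876 = 0.01429.
Darcy's law: Q = K · A · i = 202.2 × 3061 × 0.01429 = 8845 m³/day.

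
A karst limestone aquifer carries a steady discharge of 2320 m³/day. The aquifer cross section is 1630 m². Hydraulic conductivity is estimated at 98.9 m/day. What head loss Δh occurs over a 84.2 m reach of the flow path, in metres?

From Q = K·A·i, i = Q / (K·A) = 2320 / (98.90 × 1630) = 0.01439.
Head loss Δh = i · L = 0.01439 × 84.2 = 1.212 m.

1.21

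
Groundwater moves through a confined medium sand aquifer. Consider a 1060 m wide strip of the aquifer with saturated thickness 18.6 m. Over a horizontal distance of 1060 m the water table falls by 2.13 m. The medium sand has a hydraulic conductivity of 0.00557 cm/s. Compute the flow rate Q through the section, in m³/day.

191

Convert K: 0.00557 cm/s × 864 = 4.812 m/day.
Cross-sectional area A = 1060 × 18.6 = 19716 m².
Hydraulic gradient i = Δh / L = 2.13 / 1060 = 0.002009.
Darcy's law: Q = K · A · i = 4.812 × 19716 × 0.002009 = 190.7 m³/day.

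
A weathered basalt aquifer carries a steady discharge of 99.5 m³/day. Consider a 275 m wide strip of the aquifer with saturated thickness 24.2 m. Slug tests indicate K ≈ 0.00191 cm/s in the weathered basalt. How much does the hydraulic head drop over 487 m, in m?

4.41

Convert K: 0.00191 cm/s × 864 = 1.650 m/day.
Cross-sectional area A = 275 × 24.2 = 6655 m².
From Q = K·A·i, i = Q / (K·A) = 99.5 / (1.650 × 6655) = 0.009060.
Head loss Δh = i · L = 0.009060 × 487 = 4.412 m.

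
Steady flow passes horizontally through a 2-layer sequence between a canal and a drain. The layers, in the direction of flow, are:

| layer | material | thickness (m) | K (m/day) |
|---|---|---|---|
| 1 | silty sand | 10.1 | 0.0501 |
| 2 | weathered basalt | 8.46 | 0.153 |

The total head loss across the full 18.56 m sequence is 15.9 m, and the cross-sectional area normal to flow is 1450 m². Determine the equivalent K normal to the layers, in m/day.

Flow is perpendicular to layering, so the layers act in series and the equivalent K is the thickness-weighted harmonic mean.
Total thickness L = 10.1 + 8.46 = 18.56 m.
Σ(b_i/K_i) = 10.1/0.0501 + 8.46/0.153 = 256.9 d.
K_eq = L / Σ(b_i/K_i) = 18.56 / 256.9 = 0.07225 m/day.

0.0722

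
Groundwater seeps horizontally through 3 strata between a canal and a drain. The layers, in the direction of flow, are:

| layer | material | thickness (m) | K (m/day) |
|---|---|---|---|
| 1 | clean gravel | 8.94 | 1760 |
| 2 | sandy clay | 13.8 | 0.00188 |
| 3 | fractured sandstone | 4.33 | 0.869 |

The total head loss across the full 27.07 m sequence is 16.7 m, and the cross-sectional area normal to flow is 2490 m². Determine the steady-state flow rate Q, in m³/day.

Flow is perpendicular to layering, so the layers act in series and the equivalent K is the thickness-weighted harmonic mean.
Total thickness L = 8.94 + 13.8 + 4.33 = 27.07 m.
Σ(b_i/K_i) = 8.94/1760 + 13.8/0.00188 + 4.33/0.869 = 7345 d.
K_eq = L / Σ(b_i/K_i) = 27.07 / 7345 = 0.003685 m/day.
Q = K_eq · A · (Δh/L) = 0.003685 × 2490 × (16.7/27.07) = 5.661 m³/day.

5.66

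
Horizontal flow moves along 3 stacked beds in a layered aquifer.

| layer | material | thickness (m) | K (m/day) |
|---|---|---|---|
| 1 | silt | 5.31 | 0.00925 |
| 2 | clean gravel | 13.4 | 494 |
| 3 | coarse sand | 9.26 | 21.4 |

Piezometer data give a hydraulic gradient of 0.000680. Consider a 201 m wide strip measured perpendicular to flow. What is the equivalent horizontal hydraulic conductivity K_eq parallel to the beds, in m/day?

Flow is parallel to layering, so each bed carries its own Darcy discharge and the transmissivities add.
Σ(K_i·b_i) = 0.00925×5.31 + 494×13.4 + 21.4×9.26 = 6818 m²/day.
Total thickness b = 27.97 m, so K_eq = Σ(K_i·b_i)/b = 243.8 m/day.

244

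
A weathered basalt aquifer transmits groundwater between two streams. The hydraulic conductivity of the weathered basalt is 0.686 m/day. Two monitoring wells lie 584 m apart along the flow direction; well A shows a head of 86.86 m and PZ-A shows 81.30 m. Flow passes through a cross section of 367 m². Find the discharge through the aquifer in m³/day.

Hydraulic gradient i = (86.86 − 81.30) / 584 = 5.56 / 584 = 0.009521.
Darcy's law: Q = K · A · i = 0.6860 × 367.0 × 0.009521 = 2.397 m³/day.

2.40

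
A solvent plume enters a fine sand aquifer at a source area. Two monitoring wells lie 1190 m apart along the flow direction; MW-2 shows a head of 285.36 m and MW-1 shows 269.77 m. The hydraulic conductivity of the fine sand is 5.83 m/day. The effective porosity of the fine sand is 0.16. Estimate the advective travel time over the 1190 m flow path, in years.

Hydraulic gradient i = (285.36 − 269.77) / 1190 = 15.59 / 1190 = 0.01310.
Darcy flux q = K · i = 5.830 × 0.01310 = 0.07638 m/day.
Seepage velocity v = q / n_e = 0.07638 / 0.16 = 0.4774 m/day.
Travel time t = L / v = 1190 / 0.4774 = 2493 days = 6.825 years.

6.83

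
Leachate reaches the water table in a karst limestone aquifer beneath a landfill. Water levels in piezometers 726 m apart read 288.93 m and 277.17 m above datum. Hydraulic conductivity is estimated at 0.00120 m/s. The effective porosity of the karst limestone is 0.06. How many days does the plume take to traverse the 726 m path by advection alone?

Convert K: 0.00120 m/s × 86400 = 103.7 m/day.
Hydraulic gradient i = (288.93 − 277.17) / 726 = 11.76 / 726 = 0.01620.
Darcy flux q = K · i = 103.7 × 0.01620 = 1.679 m/day.
Seepage velocity v = q / n_e = 1.679 / 0.06 = 27.99 m/day.
Travel time t = L / v = 726 / 27.99 = 25.94 days.

25.9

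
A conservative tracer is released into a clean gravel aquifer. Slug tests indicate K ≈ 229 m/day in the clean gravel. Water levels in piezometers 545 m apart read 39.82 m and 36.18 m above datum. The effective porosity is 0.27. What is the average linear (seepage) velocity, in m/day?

5.66

Hydraulic gradient i = (39.82 − 36.18) / 545 = 3.64 / 545 = 0.006679.
Darcy flux q = K · i = 229.0 × 0.006679 = 1.529 m/day.
Seepage velocity v = q / n_e = 1.529 / 0.27 = 5.665 m/day.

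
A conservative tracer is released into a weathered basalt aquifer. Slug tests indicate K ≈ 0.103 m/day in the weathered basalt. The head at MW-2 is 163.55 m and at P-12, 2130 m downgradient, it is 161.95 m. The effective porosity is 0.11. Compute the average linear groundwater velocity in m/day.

0.000703

Hydraulic gradient i = (163.55 − 161.95) / 2130 = 1.6 / 2130 = 0.0007512.
Darcy flux q = K · i = 0.1030 × 0.0007512 = 7.737e-05 m/day.
Seepage velocity v = q / n_e = 7.737e-05 / 0.11 = 0.0007034 m/day.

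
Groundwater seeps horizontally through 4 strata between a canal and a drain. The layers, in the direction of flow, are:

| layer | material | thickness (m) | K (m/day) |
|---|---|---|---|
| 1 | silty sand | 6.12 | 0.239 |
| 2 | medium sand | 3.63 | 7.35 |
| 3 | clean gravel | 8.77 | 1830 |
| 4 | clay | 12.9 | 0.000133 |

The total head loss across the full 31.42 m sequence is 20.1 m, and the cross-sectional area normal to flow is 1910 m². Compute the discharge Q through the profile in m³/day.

Flow is perpendicular to layering, so the layers act in series and the equivalent K is the thickness-weighted harmonic mean.
Total thickness L = 6.12 + 3.63 + 8.77 + 12.9 = 31.42 m.
Σ(b_i/K_i) = 6.12/0.239 + 3.63/7.35 + 8.77/1830 + 12.9/0.000133 = 97019 d.
K_eq = L / Σ(b_i/K_i) = 31.42 / 97019 = 0.0003239 m/day.
Q = K_eq · A · (Δh/L) = 0.0003239 × 1910 × (20.1/31.42) = 0.3957 m³/day.

0.396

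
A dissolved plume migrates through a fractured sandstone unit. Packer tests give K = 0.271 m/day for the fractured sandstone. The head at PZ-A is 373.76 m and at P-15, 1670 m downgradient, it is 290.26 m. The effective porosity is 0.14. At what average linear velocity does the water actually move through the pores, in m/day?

0.0968

Hydraulic gradient i = (373.76 − 290.26) / 1670 = 83.5 / 1670 = 0.05000.
Darcy flux q = K · i = 0.2710 × 0.05000 = 0.01355 m/day.
Seepage velocity v = q / n_e = 0.01355 / 0.14 = 0.09679 m/day.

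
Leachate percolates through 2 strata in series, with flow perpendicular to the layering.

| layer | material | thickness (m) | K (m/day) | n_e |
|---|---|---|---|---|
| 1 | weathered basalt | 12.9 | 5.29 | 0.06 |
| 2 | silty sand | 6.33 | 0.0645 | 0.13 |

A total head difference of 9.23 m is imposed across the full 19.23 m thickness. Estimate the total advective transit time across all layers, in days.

17.4

With flow normal to the layers, continuity requires the same specific discharge q through every layer.
Σ(b_i/K_i) = 12.9/5.29 + 6.33/0.0645 = 100.6 d.
q = Δh / Σ(b_i/K_i) = 9.23 / 100.6 = 0.09177 m/day.
In each layer the seepage velocity is v_i = q/n_i, so the layer transit time is t_i = b_i·n_i / q:
  layer 1 (weathered basalt): t_1 = 12.9 × 0.06 / 0.09177 = 8.434 d
  layer 2 (silty sand): t_2 = 6.33 × 0.13 / 0.09177 = 8.967 d
Total t = Σ t_i = 17.40 days.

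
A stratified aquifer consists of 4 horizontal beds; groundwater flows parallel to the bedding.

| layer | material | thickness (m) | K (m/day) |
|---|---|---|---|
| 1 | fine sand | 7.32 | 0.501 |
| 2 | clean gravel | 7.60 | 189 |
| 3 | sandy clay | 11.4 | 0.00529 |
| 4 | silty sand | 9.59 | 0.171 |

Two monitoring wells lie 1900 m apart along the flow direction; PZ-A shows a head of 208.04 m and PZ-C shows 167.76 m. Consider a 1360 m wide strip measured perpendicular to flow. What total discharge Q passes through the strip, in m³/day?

Flow is parallel to layering, so each bed carries its own Darcy discharge and the transmissivities add.
Σ(K_i·b_i) = 0.501×7.32 + 189×7.60 + 0.00529×11.4 + 0.171×9.59 = 1442 m²/day.
Hydraulic gradient i = (208.04 − 167.76) / 1900 = 40.28 / 1900 = 0.02120.
Q = Σ(K_i·b_i) · W · i = 1442 × 1360 × 0.02120 = 41569 m³/day.

41600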